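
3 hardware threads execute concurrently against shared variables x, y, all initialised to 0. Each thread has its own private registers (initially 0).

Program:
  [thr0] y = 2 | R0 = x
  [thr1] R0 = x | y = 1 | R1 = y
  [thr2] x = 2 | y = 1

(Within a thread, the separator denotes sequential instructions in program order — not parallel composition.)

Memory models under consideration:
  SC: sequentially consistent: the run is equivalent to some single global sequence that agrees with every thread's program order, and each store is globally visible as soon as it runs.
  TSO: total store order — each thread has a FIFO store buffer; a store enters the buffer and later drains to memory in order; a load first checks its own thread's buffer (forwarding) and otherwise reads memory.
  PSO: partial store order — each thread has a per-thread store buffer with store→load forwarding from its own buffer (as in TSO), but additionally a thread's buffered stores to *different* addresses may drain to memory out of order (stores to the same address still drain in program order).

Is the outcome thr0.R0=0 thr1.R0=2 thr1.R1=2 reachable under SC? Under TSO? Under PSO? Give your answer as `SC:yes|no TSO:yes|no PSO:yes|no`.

outcome vector order: (thr0.R0,thr1.R0,thr1.R1)
[SC] allowed = {<0 0 1>; <0 0 2>; <0 2 1>; <2 0 1>; <2 0 2>; <2 2 1>; <2 2 2>}
[TSO] allowed = {<0 0 1>; <0 0 2>; <0 2 1>; <0 2 2>; <2 0 1>; <2 0 2>; <2 2 1>; <2 2 2>}
[PSO] allowed = {<0 0 1>; <0 0 2>; <0 2 1>; <0 2 2>; <2 0 1>; <2 0 2>; <2 2 1>; <2 2 2>}
target <0 2 2> ∈ {TSO,PSO}

SC:no TSO:yes PSO:yes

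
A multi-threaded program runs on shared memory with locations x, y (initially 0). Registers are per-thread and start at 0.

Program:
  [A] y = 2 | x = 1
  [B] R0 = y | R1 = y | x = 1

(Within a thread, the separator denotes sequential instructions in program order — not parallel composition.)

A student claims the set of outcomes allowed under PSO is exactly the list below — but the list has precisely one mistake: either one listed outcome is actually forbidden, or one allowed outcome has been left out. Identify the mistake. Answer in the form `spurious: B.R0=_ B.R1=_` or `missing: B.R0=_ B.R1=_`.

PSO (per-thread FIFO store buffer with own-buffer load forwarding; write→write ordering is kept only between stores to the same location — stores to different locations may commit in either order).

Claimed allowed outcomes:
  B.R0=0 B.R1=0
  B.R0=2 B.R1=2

missing: B.R0=0 B.R1=2

outcome vector order: (B.R0,B.R1)
[PSO] allowed = {(0,0) (0,2) (2,2)}
PSO∖claimed = {(0,2)}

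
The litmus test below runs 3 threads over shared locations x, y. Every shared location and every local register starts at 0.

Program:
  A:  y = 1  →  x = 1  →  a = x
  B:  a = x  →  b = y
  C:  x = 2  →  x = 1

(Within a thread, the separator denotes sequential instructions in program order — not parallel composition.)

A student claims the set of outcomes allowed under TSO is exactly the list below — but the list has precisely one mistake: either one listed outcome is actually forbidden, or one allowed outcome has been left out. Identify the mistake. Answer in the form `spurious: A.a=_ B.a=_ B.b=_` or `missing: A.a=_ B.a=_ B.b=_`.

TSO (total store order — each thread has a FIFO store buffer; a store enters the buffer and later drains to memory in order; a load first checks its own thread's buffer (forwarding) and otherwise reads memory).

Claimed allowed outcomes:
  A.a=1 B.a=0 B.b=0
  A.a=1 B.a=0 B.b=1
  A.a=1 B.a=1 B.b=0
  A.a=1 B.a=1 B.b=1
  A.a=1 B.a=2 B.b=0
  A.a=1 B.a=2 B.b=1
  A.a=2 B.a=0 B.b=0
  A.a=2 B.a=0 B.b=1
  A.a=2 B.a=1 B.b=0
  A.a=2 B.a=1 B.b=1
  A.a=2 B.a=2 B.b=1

outcome vector order: (A.a,B.a,B.b)
TSO (10): <1 0 0>, <1 0 1>, <1 1 0>, <1 1 1>, <1 2 0>, <1 2 1>, <2 0 0>, <2 0 1>, <2 1 1>, <2 2 1>
claimed∖TSO = {<2 1 0>}

spurious: A.a=2 B.a=1 B.b=0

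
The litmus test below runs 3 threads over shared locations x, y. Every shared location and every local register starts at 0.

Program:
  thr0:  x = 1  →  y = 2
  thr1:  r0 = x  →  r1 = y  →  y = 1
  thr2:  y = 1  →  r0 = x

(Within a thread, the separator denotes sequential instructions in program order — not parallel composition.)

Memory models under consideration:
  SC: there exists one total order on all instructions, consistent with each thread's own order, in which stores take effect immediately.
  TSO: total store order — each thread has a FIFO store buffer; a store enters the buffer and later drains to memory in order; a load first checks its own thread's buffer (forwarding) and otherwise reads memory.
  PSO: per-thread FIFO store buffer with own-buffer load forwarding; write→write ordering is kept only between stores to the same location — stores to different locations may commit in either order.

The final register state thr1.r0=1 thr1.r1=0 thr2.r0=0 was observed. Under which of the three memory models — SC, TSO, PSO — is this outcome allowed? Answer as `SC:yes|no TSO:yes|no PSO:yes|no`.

SC:no TSO:yes PSO:yes

outcome vector order: (thr1.r0,thr1.r1,thr2.r0)
SC: 11 outcomes — {0/0/0 0/0/1 0/1/0 0/1/1 0/2/0 0/2/1 1/0/1 1/1/0 1/1/1 1/2/0 1/2/1}
TSO: 12 outcomes — {0/0/0 0/0/1 0/1/0 0/1/1 0/2/0 0/2/1 1/0/0 1/0/1 1/1/0 1/1/1 1/2/0 1/2/1}
PSO: 12 outcomes — {0/0/0 0/0/1 0/1/0 0/1/1 0/2/0 0/2/1 1/0/0 1/0/1 1/1/0 1/1/1 1/2/0 1/2/1}
target 1/0/0 ∈ {TSO,PSO}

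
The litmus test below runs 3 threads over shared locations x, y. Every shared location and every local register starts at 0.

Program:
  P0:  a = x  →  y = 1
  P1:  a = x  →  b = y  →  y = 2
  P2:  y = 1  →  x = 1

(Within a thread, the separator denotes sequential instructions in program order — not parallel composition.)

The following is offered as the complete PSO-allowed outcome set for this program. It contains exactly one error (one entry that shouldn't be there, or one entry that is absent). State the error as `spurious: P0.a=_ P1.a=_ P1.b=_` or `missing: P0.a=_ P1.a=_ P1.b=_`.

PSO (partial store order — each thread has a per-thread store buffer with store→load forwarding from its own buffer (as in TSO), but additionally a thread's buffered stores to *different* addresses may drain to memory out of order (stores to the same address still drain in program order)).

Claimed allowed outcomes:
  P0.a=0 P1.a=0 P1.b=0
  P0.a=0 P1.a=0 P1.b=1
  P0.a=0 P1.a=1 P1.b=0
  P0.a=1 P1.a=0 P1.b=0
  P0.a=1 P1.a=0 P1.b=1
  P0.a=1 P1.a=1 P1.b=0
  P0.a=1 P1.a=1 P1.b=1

missing: P0.a=0 P1.a=1 P1.b=1

outcome vector order: (P0.a,P1.a,P1.b)
PSO: 8 outcomes — {0/0/0, 0/0/1, 0/1/0, 0/1/1, 1/0/0, 1/0/1, 1/1/0, 1/1/1}
PSO∖claimed = {0/1/1}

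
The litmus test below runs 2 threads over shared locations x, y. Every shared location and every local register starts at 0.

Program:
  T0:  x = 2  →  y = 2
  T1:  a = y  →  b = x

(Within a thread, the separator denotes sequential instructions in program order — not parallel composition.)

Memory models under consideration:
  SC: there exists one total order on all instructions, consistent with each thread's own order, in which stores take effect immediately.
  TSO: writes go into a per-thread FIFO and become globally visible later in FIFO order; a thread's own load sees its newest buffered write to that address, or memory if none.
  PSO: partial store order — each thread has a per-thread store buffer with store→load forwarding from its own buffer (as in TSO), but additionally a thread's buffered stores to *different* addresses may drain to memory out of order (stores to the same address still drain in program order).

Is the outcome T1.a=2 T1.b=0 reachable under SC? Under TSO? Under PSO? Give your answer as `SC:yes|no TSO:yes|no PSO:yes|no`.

SC:no TSO:no PSO:yes

outcome vector order: (T1.a,T1.b)
[SC] allowed = {(0,0), (0,2), (2,2)}
[TSO] allowed = {(0,0), (0,2), (2,2)}
[PSO] allowed = {(0,0), (0,2), (2,0), (2,2)}
target (2,0) ∈ {PSO}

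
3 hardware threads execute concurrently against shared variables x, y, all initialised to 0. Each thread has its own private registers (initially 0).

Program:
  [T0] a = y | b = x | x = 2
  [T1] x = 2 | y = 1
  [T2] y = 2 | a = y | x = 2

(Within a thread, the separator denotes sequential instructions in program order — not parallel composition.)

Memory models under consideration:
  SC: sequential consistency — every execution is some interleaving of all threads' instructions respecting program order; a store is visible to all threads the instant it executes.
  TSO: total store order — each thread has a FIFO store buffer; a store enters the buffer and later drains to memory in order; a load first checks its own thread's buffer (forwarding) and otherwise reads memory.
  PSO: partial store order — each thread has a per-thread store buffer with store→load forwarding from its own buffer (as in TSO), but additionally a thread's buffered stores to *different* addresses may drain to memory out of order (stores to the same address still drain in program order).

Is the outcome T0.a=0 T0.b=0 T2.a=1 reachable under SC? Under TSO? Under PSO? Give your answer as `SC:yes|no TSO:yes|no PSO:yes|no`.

outcome vector order: (T0.a,T0.b,T2.a)
SC: 10 outcomes — {<0 0 1>, <0 0 2>, <0 2 1>, <0 2 2>, <1 2 1>, <1 2 2>, <2 0 1>, <2 0 2>, <2 2 1>, <2 2 2>}
TSO: 10 outcomes — {<0 0 1>, <0 0 2>, <0 2 1>, <0 2 2>, <1 2 1>, <1 2 2>, <2 0 1>, <2 0 2>, <2 2 1>, <2 2 2>}
PSO: 12 outcomes — {<0 0 1>, <0 0 2>, <0 2 1>, <0 2 2>, <1 0 1>, <1 0 2>, <1 2 1>, <1 2 2>, <2 0 1>, <2 0 2>, <2 2 1>, <2 2 2>}
target <0 0 1> ∈ {SC,TSO,PSO}

SC:yes TSO:yes PSO:yes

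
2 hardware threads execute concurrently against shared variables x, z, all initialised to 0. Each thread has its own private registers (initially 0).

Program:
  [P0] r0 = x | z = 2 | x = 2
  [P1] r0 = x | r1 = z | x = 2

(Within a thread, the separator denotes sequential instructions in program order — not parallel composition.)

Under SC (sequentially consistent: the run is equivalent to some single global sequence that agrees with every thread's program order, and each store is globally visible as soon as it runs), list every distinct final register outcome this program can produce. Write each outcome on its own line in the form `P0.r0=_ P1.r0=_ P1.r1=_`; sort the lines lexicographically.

P0.r0=0 P1.r0=0 P1.r1=0
P0.r0=0 P1.r0=0 P1.r1=2
P0.r0=0 P1.r0=2 P1.r1=2
P0.r0=2 P1.r0=0 P1.r1=0

outcome vector order: (P0.r0,P1.r0,P1.r1)
|SC outcomes| = 4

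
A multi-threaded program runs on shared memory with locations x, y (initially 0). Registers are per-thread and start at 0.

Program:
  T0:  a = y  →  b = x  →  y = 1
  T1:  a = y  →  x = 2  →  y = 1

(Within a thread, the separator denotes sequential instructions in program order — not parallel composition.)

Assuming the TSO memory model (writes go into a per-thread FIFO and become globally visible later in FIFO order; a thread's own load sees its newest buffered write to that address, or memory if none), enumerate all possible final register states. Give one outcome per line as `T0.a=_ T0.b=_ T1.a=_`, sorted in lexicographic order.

T0.a=0 T0.b=0 T1.a=0
T0.a=0 T0.b=0 T1.a=1
T0.a=0 T0.b=2 T1.a=0
T0.a=1 T0.b=2 T1.a=0

outcome vector order: (T0.a,T0.b,T1.a)
|TSO outcomes| = 4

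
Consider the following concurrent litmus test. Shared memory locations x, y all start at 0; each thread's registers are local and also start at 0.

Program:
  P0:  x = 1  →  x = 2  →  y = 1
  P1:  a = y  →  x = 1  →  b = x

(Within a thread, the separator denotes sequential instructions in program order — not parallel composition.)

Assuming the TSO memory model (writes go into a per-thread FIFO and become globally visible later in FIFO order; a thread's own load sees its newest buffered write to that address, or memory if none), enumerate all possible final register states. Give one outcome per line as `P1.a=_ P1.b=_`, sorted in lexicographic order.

outcome vector order: (P1.a,P1.b)
|TSO outcomes| = 3

P1.a=0 P1.b=1
P1.a=0 P1.b=2
P1.a=1 P1.b=1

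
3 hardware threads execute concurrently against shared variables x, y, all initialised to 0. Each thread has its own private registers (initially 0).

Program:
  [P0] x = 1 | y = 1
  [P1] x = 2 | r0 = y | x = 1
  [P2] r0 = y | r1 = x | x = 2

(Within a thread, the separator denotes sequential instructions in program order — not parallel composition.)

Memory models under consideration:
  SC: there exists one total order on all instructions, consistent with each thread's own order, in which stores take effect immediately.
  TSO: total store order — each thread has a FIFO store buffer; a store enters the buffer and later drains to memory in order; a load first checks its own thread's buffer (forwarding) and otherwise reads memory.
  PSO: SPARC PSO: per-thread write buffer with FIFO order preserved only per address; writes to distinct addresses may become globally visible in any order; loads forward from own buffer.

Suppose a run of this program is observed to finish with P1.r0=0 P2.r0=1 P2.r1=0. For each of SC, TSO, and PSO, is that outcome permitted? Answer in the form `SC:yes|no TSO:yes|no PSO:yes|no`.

outcome vector order: (P1.r0,P2.r0,P2.r1)
under SC → <0 0 0>; <0 0 1>; <0 0 2>; <0 1 1>; <0 1 2>; <1 0 0>; <1 0 1>; <1 0 2>; <1 1 1>; <1 1 2>
under TSO → <0 0 0>; <0 0 1>; <0 0 2>; <0 1 1>; <0 1 2>; <1 0 0>; <1 0 1>; <1 0 2>; <1 1 1>; <1 1 2>
under PSO → <0 0 0>; <0 0 1>; <0 0 2>; <0 1 0>; <0 1 1>; <0 1 2>; <1 0 0>; <1 0 1>; <1 0 2>; <1 1 0>; <1 1 1>; <1 1 2>
target <0 1 0> ∈ {PSO}

SC:no TSO:no PSO:yes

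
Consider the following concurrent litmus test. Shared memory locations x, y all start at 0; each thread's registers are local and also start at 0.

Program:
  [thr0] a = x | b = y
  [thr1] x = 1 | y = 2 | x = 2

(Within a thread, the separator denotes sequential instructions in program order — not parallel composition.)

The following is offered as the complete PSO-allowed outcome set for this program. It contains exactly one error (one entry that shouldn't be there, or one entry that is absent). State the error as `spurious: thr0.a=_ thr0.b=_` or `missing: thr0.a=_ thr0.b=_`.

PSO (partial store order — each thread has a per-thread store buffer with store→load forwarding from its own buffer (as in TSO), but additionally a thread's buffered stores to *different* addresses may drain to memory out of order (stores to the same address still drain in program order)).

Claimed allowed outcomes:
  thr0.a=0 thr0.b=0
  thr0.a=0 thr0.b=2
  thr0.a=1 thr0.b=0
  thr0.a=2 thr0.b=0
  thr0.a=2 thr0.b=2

outcome vector order: (thr0.a,thr0.b)
PSO (6): <0 0>, <0 2>, <1 0>, <1 2>, <2 0>, <2 2>
PSO∖claimed = {<1 2>}

missing: thr0.a=1 thr0.b=2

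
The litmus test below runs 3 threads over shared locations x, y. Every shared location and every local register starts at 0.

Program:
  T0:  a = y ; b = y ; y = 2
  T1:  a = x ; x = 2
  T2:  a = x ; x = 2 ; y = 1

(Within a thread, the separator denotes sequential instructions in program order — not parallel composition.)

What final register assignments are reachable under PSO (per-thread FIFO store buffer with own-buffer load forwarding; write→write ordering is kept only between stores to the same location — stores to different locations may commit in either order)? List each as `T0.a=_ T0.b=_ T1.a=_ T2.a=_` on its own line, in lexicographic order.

outcome vector order: (T0.a,T0.b,T1.a,T2.a)
|PSO outcomes| = 9

T0.a=0 T0.b=0 T1.a=0 T2.a=0
T0.a=0 T0.b=0 T1.a=0 T2.a=2
T0.a=0 T0.b=0 T1.a=2 T2.a=0
T0.a=0 T0.b=1 T1.a=0 T2.a=0
T0.a=0 T0.b=1 T1.a=0 T2.a=2
T0.a=0 T0.b=1 T1.a=2 T2.a=0
T0.a=1 T0.b=1 T1.a=0 T2.a=0
T0.a=1 T0.b=1 T1.a=0 T2.a=2
T0.a=1 T0.b=1 T1.a=2 T2.a=0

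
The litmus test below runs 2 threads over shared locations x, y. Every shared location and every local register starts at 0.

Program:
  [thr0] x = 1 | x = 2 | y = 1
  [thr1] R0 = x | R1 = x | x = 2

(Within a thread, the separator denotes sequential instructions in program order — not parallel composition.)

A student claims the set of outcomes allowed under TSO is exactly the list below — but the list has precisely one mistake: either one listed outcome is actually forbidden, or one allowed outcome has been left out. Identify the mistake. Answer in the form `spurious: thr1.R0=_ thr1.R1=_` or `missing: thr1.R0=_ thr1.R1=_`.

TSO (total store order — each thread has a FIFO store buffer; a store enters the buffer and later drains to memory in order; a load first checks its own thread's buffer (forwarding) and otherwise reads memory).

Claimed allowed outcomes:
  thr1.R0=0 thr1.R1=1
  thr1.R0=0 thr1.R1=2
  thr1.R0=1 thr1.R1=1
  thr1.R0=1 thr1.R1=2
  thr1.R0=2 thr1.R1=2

outcome vector order: (thr1.R0,thr1.R1)
TSO: 6 outcomes — {00, 01, 02, 11, 12, 22}
TSO∖claimed = {00}

missing: thr1.R0=0 thr1.R1=0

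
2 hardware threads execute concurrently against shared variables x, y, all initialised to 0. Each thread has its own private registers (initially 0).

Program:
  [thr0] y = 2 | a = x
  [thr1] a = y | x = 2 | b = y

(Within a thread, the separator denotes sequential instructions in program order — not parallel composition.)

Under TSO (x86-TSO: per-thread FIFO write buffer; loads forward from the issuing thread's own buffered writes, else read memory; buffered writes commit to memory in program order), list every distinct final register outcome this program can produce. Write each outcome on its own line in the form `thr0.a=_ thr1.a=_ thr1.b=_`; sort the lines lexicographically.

thr0.a=0 thr1.a=0 thr1.b=0
thr0.a=0 thr1.a=0 thr1.b=2
thr0.a=0 thr1.a=2 thr1.b=2
thr0.a=2 thr1.a=0 thr1.b=0
thr0.a=2 thr1.a=0 thr1.b=2
thr0.a=2 thr1.a=2 thr1.b=2

outcome vector order: (thr0.a,thr1.a,thr1.b)
|TSO outcomes| = 6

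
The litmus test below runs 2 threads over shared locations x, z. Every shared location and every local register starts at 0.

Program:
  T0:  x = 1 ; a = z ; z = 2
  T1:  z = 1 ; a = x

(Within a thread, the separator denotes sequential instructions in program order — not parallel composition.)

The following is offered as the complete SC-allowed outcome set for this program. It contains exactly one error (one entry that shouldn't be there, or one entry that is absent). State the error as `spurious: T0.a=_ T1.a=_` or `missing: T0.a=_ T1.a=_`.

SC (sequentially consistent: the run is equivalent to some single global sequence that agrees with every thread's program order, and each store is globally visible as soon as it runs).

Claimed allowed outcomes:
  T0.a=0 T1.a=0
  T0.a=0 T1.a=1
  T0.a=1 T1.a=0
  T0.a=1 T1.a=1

outcome vector order: (T0.a,T1.a)
[SC] allowed = {0/1, 1/0, 1/1}
claimed∖SC = {0/0}

spurious: T0.a=0 T1.a=0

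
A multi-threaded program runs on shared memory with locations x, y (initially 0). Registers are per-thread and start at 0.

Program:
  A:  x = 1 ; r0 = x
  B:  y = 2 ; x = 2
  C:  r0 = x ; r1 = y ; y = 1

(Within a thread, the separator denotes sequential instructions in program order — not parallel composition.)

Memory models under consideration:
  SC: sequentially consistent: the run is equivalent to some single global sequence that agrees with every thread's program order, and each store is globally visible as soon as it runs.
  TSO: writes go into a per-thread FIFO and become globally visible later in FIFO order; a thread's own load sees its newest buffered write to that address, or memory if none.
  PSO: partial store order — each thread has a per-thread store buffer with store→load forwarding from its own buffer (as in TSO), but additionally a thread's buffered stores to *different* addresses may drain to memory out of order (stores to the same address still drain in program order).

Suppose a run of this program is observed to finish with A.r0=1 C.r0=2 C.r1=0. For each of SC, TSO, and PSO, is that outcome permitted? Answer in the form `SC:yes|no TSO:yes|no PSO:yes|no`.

outcome vector order: (A.r0,C.r0,C.r1)
SC: 10 outcomes — {<1 0 0>, <1 0 2>, <1 1 0>, <1 1 2>, <1 2 2>, <2 0 0>, <2 0 2>, <2 1 0>, <2 1 2>, <2 2 2>}
TSO: 10 outcomes — {<1 0 0>, <1 0 2>, <1 1 0>, <1 1 2>, <1 2 2>, <2 0 0>, <2 0 2>, <2 1 0>, <2 1 2>, <2 2 2>}
PSO: 12 outcomes — {<1 0 0>, <1 0 2>, <1 1 0>, <1 1 2>, <1 2 0>, <1 2 2>, <2 0 0>, <2 0 2>, <2 1 0>, <2 1 2>, <2 2 0>, <2 2 2>}
target <1 2 0> ∈ {PSO}

SC:no TSO:no PSO:yes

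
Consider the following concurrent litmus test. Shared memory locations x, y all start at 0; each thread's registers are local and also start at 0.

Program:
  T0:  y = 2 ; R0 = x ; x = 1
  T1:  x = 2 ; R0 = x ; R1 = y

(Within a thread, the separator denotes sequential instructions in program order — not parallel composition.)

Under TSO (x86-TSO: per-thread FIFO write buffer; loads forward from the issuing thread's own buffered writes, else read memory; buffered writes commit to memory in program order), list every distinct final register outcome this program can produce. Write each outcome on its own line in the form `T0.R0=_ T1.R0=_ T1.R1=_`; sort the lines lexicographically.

T0.R0=0 T1.R0=1 T1.R1=2
T0.R0=0 T1.R0=2 T1.R1=0
T0.R0=0 T1.R0=2 T1.R1=2
T0.R0=2 T1.R0=1 T1.R1=2
T0.R0=2 T1.R0=2 T1.R1=0
T0.R0=2 T1.R0=2 T1.R1=2

outcome vector order: (T0.R0,T1.R0,T1.R1)
|TSO outcomes| = 6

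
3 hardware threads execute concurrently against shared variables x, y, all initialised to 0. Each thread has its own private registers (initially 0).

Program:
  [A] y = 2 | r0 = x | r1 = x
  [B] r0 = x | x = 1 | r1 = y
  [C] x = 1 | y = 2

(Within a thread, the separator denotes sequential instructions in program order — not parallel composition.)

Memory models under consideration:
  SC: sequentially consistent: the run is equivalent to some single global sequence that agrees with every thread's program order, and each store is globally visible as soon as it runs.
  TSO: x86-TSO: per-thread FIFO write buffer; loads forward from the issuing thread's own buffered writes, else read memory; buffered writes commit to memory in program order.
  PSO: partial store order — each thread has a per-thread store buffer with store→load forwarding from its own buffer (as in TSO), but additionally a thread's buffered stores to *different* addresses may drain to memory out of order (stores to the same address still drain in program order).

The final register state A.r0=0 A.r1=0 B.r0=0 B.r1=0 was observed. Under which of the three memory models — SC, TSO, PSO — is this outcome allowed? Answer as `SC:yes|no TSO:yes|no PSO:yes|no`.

SC:no TSO:yes PSO:yes

outcome vector order: (A.r0,A.r1,B.r0,B.r1)
SC (8): <0 0 0 2> <0 0 1 2> <0 1 0 2> <0 1 1 2> <1 1 0 0> <1 1 0 2> <1 1 1 0> <1 1 1 2>
TSO (12): <0 0 0 0> <0 0 0 2> <0 0 1 0> <0 0 1 2> <0 1 0 0> <0 1 0 2> <0 1 1 0> <0 1 1 2> <1 1 0 0> <1 1 0 2> <1 1 1 0> <1 1 1 2>
PSO (12): <0 0 0 0> <0 0 0 2> <0 0 1 0> <0 0 1 2> <0 1 0 0> <0 1 0 2> <0 1 1 0> <0 1 1 2> <1 1 0 0> <1 1 0 2> <1 1 1 0> <1 1 1 2>
target <0 0 0 0> ∈ {TSO,PSO}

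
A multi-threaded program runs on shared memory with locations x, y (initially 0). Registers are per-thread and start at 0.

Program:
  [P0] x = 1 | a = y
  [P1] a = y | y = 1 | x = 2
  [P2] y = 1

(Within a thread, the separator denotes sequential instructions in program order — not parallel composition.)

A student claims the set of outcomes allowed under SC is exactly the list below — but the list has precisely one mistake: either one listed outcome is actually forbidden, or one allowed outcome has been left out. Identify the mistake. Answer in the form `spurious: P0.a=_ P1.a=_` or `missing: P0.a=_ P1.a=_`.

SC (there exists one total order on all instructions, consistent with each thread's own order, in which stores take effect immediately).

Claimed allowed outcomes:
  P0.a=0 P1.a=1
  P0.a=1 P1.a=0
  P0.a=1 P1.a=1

missing: P0.a=0 P1.a=0

outcome vector order: (P0.a,P1.a)
SC (4): 00, 01, 10, 11
SC∖claimed = {00}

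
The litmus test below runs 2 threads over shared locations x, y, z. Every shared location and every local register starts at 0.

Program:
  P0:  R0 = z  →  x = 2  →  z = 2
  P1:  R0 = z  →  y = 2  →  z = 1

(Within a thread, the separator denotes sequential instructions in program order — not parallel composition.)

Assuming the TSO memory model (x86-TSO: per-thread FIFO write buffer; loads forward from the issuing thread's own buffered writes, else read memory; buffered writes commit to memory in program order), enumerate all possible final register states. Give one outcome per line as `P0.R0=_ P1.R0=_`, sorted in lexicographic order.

P0.R0=0 P1.R0=0
P0.R0=0 P1.R0=2
P0.R0=1 P1.R0=0

outcome vector order: (P0.R0,P1.R0)
|TSO outcomes| = 3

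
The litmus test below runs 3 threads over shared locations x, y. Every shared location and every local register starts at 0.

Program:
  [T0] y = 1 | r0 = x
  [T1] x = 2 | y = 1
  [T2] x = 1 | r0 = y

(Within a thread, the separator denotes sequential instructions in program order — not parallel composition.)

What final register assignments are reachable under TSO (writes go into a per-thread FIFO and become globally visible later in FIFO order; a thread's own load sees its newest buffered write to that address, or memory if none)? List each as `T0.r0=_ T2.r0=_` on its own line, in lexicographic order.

T0.r0=0 T2.r0=0
T0.r0=0 T2.r0=1
T0.r0=1 T2.r0=0
T0.r0=1 T2.r0=1
T0.r0=2 T2.r0=0
T0.r0=2 T2.r0=1

outcome vector order: (T0.r0,T2.r0)
|TSO outcomes| = 6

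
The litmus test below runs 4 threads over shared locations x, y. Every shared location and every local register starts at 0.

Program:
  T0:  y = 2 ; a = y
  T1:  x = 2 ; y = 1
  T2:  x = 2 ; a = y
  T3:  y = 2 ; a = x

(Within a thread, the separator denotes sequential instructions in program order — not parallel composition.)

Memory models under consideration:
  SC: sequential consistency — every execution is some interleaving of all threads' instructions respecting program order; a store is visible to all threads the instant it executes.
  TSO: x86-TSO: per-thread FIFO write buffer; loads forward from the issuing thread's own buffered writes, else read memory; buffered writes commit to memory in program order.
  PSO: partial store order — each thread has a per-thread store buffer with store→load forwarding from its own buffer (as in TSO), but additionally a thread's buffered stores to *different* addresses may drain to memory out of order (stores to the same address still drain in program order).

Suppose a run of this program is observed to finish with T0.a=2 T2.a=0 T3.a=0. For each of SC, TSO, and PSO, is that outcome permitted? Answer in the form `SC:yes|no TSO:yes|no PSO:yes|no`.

SC:no TSO:yes PSO:yes

outcome vector order: (T0.a,T2.a,T3.a)
under SC → 1/0/2; 1/1/0; 1/1/2; 1/2/0; 1/2/2; 2/0/2; 2/1/0; 2/1/2; 2/2/0; 2/2/2
under TSO → 1/0/0; 1/0/2; 1/1/0; 1/1/2; 1/2/0; 1/2/2; 2/0/0; 2/0/2; 2/1/0; 2/1/2; 2/2/0; 2/2/2
under PSO → 1/0/0; 1/0/2; 1/1/0; 1/1/2; 1/2/0; 1/2/2; 2/0/0; 2/0/2; 2/1/0; 2/1/2; 2/2/0; 2/2/2
target 2/0/0 ∈ {TSO,PSO}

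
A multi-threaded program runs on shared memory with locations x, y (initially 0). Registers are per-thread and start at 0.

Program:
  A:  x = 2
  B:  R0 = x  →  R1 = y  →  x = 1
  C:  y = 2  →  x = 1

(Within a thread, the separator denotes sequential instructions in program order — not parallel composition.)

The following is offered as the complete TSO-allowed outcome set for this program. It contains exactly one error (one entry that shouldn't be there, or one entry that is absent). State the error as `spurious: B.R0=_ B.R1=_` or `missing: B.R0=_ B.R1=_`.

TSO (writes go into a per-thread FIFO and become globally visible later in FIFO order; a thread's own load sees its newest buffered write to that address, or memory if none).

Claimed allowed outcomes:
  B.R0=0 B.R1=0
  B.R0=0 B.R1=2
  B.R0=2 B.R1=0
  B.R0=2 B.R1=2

missing: B.R0=1 B.R1=2

outcome vector order: (B.R0,B.R1)
under TSO → 00 02 12 20 22
TSO∖claimed = {12}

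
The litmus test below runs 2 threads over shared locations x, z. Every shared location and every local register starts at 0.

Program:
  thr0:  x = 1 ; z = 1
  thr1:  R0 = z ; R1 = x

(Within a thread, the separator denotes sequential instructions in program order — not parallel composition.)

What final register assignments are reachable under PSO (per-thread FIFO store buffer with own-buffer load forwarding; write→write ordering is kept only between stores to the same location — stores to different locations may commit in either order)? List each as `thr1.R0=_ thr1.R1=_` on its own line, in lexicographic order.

outcome vector order: (thr1.R0,thr1.R1)
|PSO outcomes| = 4

thr1.R0=0 thr1.R1=0
thr1.R0=0 thr1.R1=1
thr1.R0=1 thr1.R1=0
thr1.R0=1 thr1.R1=1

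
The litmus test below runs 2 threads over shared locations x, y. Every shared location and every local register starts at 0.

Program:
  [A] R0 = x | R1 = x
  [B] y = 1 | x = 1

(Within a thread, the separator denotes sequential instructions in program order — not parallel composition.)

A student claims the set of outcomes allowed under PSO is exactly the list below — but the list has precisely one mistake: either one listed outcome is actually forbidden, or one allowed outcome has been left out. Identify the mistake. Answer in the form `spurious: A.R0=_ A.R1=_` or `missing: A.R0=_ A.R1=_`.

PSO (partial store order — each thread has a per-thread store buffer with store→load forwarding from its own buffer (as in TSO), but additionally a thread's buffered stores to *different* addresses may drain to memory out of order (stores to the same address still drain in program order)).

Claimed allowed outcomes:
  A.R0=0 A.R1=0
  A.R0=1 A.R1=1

outcome vector order: (A.R0,A.R1)
under PSO → 00, 01, 11
PSO∖claimed = {01}

missing: A.R0=0 A.R1=1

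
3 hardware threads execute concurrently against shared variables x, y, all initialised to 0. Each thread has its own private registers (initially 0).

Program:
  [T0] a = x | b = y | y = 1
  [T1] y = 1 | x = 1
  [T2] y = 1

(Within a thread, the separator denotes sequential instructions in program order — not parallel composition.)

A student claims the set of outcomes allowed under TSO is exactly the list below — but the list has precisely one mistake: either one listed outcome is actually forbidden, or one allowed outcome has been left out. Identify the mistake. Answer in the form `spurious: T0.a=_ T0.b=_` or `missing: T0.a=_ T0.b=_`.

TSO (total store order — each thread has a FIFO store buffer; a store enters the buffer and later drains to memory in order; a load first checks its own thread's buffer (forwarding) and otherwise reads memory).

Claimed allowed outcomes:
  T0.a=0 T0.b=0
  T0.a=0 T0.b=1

missing: T0.a=1 T0.b=1

outcome vector order: (T0.a,T0.b)
under TSO → <0 0>; <0 1>; <1 1>
TSO∖claimed = {<1 1>}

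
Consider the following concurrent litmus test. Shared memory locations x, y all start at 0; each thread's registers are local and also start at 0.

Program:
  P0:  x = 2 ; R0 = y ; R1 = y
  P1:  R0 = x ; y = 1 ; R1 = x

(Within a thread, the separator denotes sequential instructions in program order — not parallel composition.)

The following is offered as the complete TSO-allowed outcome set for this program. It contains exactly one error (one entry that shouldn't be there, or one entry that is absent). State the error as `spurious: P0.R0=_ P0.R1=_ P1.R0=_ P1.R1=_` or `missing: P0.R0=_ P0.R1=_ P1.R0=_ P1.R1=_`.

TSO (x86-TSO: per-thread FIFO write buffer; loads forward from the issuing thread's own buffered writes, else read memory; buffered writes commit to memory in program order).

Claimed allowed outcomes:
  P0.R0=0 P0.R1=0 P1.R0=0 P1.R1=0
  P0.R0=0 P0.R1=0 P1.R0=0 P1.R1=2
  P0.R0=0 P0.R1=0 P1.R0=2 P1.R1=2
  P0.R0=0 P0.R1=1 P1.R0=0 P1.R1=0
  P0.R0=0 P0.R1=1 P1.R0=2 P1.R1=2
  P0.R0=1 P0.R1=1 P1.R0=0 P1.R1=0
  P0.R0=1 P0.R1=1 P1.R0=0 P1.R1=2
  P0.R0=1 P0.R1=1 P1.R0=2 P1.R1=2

outcome vector order: (P0.R0,P0.R1,P1.R0,P1.R1)
under TSO → (0,0,0,0) (0,0,0,2) (0,0,2,2) (0,1,0,0) (0,1,0,2) (0,1,2,2) (1,1,0,0) (1,1,0,2) (1,1,2,2)
TSO∖claimed = {(0,1,0,2)}

missing: P0.R0=0 P0.R1=1 P1.R0=0 P1.R1=2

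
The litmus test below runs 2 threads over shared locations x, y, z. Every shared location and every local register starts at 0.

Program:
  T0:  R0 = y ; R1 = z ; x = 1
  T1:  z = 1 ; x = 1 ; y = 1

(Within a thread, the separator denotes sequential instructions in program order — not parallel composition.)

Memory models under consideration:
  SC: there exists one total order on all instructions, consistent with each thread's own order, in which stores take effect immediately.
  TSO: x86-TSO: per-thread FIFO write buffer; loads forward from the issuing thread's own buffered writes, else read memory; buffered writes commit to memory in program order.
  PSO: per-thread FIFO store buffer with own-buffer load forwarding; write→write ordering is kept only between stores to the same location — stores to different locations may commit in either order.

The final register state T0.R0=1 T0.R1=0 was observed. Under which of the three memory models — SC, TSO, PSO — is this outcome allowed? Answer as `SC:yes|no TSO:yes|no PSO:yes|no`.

SC:no TSO:no PSO:yes

outcome vector order: (T0.R0,T0.R1)
SC: 3 outcomes — {0/0 0/1 1/1}
TSO: 3 outcomes — {0/0 0/1 1/1}
PSO: 4 outcomes — {0/0 0/1 1/0 1/1}
target 1/0 ∈ {PSO}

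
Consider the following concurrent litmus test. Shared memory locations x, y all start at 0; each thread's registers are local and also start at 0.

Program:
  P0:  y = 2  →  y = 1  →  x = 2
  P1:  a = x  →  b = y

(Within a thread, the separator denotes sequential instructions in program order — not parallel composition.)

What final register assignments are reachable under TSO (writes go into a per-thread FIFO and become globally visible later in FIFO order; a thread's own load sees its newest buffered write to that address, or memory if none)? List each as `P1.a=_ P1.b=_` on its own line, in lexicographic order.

outcome vector order: (P1.a,P1.b)
|TSO outcomes| = 4

P1.a=0 P1.b=0
P1.a=0 P1.b=1
P1.a=0 P1.b=2
P1.a=2 P1.b=1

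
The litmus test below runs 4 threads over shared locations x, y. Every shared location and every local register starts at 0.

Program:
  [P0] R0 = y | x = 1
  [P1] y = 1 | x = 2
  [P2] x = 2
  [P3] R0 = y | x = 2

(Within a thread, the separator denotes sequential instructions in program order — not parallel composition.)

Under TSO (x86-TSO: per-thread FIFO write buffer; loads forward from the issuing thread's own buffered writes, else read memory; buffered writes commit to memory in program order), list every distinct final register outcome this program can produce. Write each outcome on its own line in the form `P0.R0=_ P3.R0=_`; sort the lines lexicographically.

P0.R0=0 P3.R0=0
P0.R0=0 P3.R0=1
P0.R0=1 P3.R0=0
P0.R0=1 P3.R0=1

outcome vector order: (P0.R0,P3.R0)
|TSO outcomes| = 4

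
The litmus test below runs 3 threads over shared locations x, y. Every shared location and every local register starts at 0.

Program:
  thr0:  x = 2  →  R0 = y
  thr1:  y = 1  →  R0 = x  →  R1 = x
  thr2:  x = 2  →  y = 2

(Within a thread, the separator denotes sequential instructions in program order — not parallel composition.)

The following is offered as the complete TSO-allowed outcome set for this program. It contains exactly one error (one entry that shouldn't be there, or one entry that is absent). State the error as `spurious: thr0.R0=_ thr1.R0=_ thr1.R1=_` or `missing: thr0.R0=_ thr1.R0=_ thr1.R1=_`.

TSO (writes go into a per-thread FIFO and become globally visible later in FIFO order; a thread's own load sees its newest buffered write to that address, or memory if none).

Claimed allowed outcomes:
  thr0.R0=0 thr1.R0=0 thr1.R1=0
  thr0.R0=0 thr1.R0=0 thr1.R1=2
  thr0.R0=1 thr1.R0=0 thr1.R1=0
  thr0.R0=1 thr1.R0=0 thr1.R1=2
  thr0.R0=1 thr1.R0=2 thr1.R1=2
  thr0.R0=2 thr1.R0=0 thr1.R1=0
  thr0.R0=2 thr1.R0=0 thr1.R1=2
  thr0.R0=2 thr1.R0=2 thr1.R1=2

missing: thr0.R0=0 thr1.R0=2 thr1.R1=2

outcome vector order: (thr0.R0,thr1.R0,thr1.R1)
[TSO] allowed = {<0 0 0>, <0 0 2>, <0 2 2>, <1 0 0>, <1 0 2>, <1 2 2>, <2 0 0>, <2 0 2>, <2 2 2>}
TSO∖claimed = {<0 2 2>}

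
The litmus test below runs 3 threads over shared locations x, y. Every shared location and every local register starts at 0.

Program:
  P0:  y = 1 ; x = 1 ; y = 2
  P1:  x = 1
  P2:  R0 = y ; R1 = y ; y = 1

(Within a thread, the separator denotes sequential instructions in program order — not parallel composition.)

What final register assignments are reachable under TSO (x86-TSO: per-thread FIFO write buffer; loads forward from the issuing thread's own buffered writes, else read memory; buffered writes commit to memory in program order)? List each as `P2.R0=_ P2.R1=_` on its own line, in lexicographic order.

outcome vector order: (P2.R0,P2.R1)
|TSO outcomes| = 6

P2.R0=0 P2.R1=0
P2.R0=0 P2.R1=1
P2.R0=0 P2.R1=2
P2.R0=1 P2.R1=1
P2.R0=1 P2.R1=2
P2.R0=2 P2.R1=2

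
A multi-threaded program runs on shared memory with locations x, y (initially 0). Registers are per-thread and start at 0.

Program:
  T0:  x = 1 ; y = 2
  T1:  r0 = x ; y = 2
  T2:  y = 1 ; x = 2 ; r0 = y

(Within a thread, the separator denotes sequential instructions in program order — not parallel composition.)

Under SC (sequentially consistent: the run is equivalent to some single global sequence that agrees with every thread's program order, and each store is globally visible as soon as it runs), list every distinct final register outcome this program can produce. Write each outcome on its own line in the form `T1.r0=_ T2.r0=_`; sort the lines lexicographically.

outcome vector order: (T1.r0,T2.r0)
|SC outcomes| = 6

T1.r0=0 T2.r0=1
T1.r0=0 T2.r0=2
T1.r0=1 T2.r0=1
T1.r0=1 T2.r0=2
T1.r0=2 T2.r0=1
T1.r0=2 T2.r0=2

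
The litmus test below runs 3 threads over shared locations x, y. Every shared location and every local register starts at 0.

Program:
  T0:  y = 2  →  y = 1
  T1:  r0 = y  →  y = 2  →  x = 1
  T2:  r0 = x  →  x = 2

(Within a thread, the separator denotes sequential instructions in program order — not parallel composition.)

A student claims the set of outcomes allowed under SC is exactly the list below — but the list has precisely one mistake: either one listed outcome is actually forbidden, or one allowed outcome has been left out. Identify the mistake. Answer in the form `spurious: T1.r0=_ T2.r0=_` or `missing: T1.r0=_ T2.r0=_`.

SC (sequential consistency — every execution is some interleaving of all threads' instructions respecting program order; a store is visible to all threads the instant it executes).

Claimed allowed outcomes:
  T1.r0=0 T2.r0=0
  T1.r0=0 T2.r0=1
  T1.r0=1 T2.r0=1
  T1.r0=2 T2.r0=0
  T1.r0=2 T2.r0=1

outcome vector order: (T1.r0,T2.r0)
[SC] allowed = {<0 0>; <0 1>; <1 0>; <1 1>; <2 0>; <2 1>}
SC∖claimed = {<1 0>}

missing: T1.r0=1 T2.r0=0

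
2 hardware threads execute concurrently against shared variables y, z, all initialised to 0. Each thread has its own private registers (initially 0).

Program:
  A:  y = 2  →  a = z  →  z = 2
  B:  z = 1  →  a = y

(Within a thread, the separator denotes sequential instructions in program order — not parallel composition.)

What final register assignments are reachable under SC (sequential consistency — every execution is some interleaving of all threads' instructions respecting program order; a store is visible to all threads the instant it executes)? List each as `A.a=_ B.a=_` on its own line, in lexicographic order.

outcome vector order: (A.a,B.a)
|SC outcomes| = 3

A.a=0 B.a=2
A.a=1 B.a=0
A.a=1 B.a=2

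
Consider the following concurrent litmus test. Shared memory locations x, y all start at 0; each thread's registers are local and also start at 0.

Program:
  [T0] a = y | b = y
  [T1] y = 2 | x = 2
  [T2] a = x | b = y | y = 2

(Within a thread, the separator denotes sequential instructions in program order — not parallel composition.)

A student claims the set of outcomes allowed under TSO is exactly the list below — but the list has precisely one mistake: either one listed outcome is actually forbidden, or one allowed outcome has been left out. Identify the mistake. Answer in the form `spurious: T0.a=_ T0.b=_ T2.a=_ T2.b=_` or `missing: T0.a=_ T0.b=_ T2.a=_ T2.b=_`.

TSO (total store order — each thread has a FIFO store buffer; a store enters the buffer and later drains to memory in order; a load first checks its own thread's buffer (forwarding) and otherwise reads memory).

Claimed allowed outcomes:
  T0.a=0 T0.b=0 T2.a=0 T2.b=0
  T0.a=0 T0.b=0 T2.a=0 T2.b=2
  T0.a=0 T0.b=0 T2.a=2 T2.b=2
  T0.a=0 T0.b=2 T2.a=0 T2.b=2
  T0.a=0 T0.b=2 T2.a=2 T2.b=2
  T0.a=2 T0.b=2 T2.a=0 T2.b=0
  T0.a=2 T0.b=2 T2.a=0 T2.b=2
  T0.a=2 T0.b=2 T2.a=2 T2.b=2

outcome vector order: (T0.a,T0.b,T2.a,T2.b)
under TSO → <0 0 0 0>, <0 0 0 2>, <0 0 2 2>, <0 2 0 0>, <0 2 0 2>, <0 2 2 2>, <2 2 0 0>, <2 2 0 2>, <2 2 2 2>
TSO∖claimed = {<0 2 0 0>}

missing: T0.a=0 T0.b=2 T2.a=0 T2.b=0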